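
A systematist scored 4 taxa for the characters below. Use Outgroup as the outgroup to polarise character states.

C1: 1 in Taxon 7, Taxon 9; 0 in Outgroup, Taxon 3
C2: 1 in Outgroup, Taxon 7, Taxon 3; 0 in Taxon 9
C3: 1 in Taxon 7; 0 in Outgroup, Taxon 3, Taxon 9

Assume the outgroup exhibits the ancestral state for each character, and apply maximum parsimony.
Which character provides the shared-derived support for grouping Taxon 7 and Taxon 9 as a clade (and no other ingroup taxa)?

Character polarity is set by the outgroup: the derived state is whichever differs from the outgroup's state, so for C2 the derived state is '0', and for the remaining characters it is '1'.
C1: derived state '1' in Taxon 7 and Taxon 9 only — synapomorphy for {Taxon 7, Taxon 9}.
C2: derived state '0' in Taxon 9 only — an autapomorphy, so it tells us nothing about relationships among taxa.
C3: derived state '1' in Taxon 7 only — an autapomorphy, so it tells us nothing about relationships among taxa.
Most parsimonious ingroup topology: ((Taxon 7,Taxon 9),Taxon 3).
The clade {Taxon 7, Taxon 9} is supported by C1: its derived state '1' occurs in exactly those taxa and in no other taxon (including the outgroup).

C1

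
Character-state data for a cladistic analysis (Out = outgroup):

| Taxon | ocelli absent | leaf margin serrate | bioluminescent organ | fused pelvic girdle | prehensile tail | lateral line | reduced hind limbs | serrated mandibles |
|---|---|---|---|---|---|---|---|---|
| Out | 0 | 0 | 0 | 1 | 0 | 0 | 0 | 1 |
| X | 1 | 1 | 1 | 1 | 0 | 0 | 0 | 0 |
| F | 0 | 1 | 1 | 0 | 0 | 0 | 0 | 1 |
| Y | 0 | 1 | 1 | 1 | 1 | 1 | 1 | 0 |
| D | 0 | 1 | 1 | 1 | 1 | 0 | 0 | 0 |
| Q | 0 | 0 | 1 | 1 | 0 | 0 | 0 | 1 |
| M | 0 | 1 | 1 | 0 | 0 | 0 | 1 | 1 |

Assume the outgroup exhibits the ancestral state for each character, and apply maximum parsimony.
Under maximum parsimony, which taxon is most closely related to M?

Character polarity is set by the outgroup: the derived state is whichever differs from the outgroup's state, so for fused pelvic girdle, serrated mandibles the derived state is '0', and for the remaining characters it is '1'.
ocelli absent: derived state '1' in X only — an autapomorphy, so it tells us nothing about relationships among taxa.
leaf margin serrate: derived state '1' in D, F, M, X, and Y only — synapomorphy for {D, F, M, X, Y}.
All ingroup taxa share the derived state '1' for bioluminescent organ; it defines the ingroup but does not resolve relationships within it.
fused pelvic girdle: derived state '0' in F and M only — synapomorphy for {F, M}.
prehensile tail (derived state '1') is shared by D and Y — a synapomorphy uniting that clade.
lateral line: derived state '1' in Y only — an autapomorphy, so it tells us nothing about relationships among taxa.
reduced hind limbs groups M and Y, which is incompatible with the clades supported by the remaining characters; treating it as convergent (homoplasy) costs fewer steps than any alternative tree.
serrated mandibles (derived state '0') is shared by D, X, and Y — a synapomorphy uniting that clade.
Most parsimonious ingroup topology: (((X,(Y,D)),(F,M)),Q).
M and F form a cherry on this tree, so they are sister taxa.

F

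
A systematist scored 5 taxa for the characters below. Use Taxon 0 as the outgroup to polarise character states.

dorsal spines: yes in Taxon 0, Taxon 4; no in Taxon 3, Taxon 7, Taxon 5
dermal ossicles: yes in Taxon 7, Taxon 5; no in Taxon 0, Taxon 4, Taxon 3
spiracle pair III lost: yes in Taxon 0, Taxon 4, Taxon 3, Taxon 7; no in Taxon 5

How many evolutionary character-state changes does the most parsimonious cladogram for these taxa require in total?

3

Character polarity is set by the outgroup: the derived state is whichever differs from the outgroup's state, so for dorsal spines, spiracle pair III lost the derived state is 'no', and for the remaining characters it is 'yes'.
Only Taxon 3, Taxon 5, and Taxon 7 show the derived state 'no' for dorsal spines, supporting them as a clade.
Only Taxon 5 and Taxon 7 show the derived state 'yes' for dermal ossicles, supporting them as a clade.
spiracle pair III lost: derived state 'no' in Taxon 5 only — an autapomorphy, so it tells us nothing about relationships among taxa.
Most parsimonious ingroup topology: (Taxon 4,(Taxon 3,(Taxon 7,Taxon 5))).
Changes per character on this tree: dorsal spines: 1; dermal ossicles: 1; spiracle pair III lost: 1.
Total = 3.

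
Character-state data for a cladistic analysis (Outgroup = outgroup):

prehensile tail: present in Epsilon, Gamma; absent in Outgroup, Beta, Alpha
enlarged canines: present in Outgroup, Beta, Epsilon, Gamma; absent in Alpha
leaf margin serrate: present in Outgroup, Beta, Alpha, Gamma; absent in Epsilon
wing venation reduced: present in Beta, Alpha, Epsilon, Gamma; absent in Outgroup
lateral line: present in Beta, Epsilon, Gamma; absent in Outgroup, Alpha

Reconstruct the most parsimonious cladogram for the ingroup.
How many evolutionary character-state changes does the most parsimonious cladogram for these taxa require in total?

5

Character polarity is set by the outgroup: the derived state is whichever differs from the outgroup's state, so for enlarged canines, leaf margin serrate the derived state is 'absent', and for the remaining characters it is 'present'.
prehensile tail: derived state 'present' in Epsilon and Gamma only — synapomorphy for {Epsilon, Gamma}.
enlarged canines: derived state 'absent' in Alpha only — an autapomorphy, so it tells us nothing about relationships among taxa.
leaf margin serrate (derived state 'absent') is unique to Epsilon (autapomorphy; uninformative for grouping).
All ingroup taxa share the derived state 'present' for wing venation reduced; it defines the ingroup but does not resolve relationships within it.
lateral line (derived state 'present') is shared by Beta, Epsilon, and Gamma — a synapomorphy uniting that clade.
Most parsimonious ingroup topology: ((Beta,(Epsilon,Gamma)),Alpha).
Changes per character on this tree: prehensile tail: 1; enlarged canines: 1; leaf margin serrate: 1; wing venation reduced: 1; lateral line: 1.
Total = 5.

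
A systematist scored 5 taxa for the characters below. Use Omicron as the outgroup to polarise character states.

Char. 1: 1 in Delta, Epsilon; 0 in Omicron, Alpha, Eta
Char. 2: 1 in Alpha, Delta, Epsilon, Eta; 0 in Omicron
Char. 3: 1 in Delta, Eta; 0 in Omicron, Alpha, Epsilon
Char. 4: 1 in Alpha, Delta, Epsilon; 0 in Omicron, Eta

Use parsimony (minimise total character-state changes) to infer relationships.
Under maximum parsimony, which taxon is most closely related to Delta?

Epsilon

The outgroup has state '0' for every character, so '1' is the derived state throughout.
Char. 1: derived state '1' in Delta and Epsilon only — synapomorphy for {Delta, Epsilon}.
Char. 2 (derived state '1') is shared by all ingroup taxa — unites the whole ingroup.
Char. 3 (state '1') occurs in Delta and Eta but conflicts with the nesting implied by the other characters — most parsimoniously interpreted as homoplasy.
Only Alpha, Delta, and Epsilon show the derived state '1' for Char. 4, supporting them as a clade.
Most parsimonious ingroup topology: (((Delta,Epsilon),Alpha),Eta).
Delta and Epsilon form a cherry on this tree, so they are sister taxa.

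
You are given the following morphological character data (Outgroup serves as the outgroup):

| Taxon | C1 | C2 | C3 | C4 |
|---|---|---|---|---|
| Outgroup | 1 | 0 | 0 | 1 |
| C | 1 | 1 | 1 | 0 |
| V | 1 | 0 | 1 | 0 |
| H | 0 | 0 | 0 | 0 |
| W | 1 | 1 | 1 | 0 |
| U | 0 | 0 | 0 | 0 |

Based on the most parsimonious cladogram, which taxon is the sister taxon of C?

W

Character polarity is set by the outgroup: the derived state is whichever differs from the outgroup's state, so for C1, C4 the derived state is '0', and for the remaining characters it is '1'.
C1: derived state '0' in H and U only — synapomorphy for {H, U}.
Only C and W show the derived state '1' for C2, supporting them as a clade.
C3 (derived state '1') is shared by C, V, and W — a synapomorphy uniting that clade.
All ingroup taxa share the derived state '0' for C4; it defines the ingroup but does not resolve relationships within it.
Most parsimonious ingroup topology: (((C,W),V),(H,U)).
C and W form a cherry on this tree, so they are sister taxa.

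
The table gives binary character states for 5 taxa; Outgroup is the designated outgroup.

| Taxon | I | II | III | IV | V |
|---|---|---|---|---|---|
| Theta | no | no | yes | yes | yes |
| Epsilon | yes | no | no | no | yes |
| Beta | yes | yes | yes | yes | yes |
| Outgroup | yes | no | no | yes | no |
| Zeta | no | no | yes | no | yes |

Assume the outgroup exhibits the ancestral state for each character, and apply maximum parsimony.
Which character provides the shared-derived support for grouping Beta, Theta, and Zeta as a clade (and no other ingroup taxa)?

Character polarity is set by the outgroup: the derived state is whichever differs from the outgroup's state, so for I, IV the derived state is 'no', and for the remaining characters it is 'yes'.
I: derived state 'no' in Theta and Zeta only — synapomorphy for {Theta, Zeta}.
II (derived state 'yes') is unique to Beta (autapomorphy; uninformative for grouping).
III: derived state 'yes' in Beta, Theta, and Zeta only — synapomorphy for {Beta, Theta, Zeta}.
IV groups Epsilon and Zeta, which is incompatible with the clades supported by the remaining characters; treating it as convergent (homoplasy) costs fewer steps than any alternative tree.
V (derived state 'yes') is shared by all ingroup taxa — unites the whole ingroup.
Most parsimonious ingroup topology: (((Theta,Zeta),Beta),Epsilon).
The clade {Beta, Theta, Zeta} is supported by III: its derived state 'yes' occurs in exactly those taxa and in no other taxon (including the outgroup).

III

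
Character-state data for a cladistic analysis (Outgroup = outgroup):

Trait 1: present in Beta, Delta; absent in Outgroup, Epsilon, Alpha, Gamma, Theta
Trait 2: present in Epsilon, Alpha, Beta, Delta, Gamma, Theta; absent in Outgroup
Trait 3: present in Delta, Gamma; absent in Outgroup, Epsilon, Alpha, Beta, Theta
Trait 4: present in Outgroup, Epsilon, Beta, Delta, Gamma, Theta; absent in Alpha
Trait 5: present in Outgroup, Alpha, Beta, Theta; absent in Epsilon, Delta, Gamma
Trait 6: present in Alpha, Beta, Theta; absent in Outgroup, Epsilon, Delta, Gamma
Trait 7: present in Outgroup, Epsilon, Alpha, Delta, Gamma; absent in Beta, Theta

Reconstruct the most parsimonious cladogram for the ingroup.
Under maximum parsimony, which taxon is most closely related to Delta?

Gamma

Character polarity is set by the outgroup: the derived state is whichever differs from the outgroup's state, so for Trait 4, Trait 5, Trait 7 the derived state is 'absent', and for the remaining characters it is 'present'.
Trait 1 groups Beta and Delta, which is incompatible with the clades supported by the remaining characters; treating it as convergent (homoplasy) costs fewer steps than any alternative tree.
All ingroup taxa share the derived state 'present' for Trait 2; it defines the ingroup but does not resolve relationships within it.
Trait 3 (derived state 'present') is shared by Delta and Gamma — a synapomorphy uniting that clade.
Trait 4 (derived state 'absent') is unique to Alpha (autapomorphy; uninformative for grouping).
Trait 5 (derived state 'absent') is shared by Delta, Epsilon, and Gamma — a synapomorphy uniting that clade.
Trait 6: derived state 'present' in Alpha, Beta, and Theta only — synapomorphy for {Alpha, Beta, Theta}.
Trait 7: derived state 'absent' in Beta and Theta only — synapomorphy for {Beta, Theta}.
Most parsimonious ingroup topology: ((Epsilon,(Delta,Gamma)),(Alpha,(Beta,Theta))).
Delta and Gamma form a cherry on this tree, so they are sister taxa.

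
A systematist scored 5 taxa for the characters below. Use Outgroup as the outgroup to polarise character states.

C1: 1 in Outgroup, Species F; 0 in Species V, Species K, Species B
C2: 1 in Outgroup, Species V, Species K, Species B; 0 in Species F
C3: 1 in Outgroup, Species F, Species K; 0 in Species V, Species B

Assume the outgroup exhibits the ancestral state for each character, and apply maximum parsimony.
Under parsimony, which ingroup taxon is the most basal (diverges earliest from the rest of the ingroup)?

Species F

The outgroup has state '1' for every character, so '0' is the derived state throughout.
C1: derived state '0' in Species B, Species K, and Species V only — synapomorphy for {Species B, Species K, Species V}.
C2 (derived state '0') is unique to Species F (autapomorphy; uninformative for grouping).
C3 (derived state '0') is shared by Species B and Species V — a synapomorphy uniting that clade.
Most parsimonious ingroup topology: (Species F,((Species V,Species B),Species K)).
Species F is sister to the clade containing all other ingroup taxa, so it is the earliest-diverging (most basal) ingroup lineage.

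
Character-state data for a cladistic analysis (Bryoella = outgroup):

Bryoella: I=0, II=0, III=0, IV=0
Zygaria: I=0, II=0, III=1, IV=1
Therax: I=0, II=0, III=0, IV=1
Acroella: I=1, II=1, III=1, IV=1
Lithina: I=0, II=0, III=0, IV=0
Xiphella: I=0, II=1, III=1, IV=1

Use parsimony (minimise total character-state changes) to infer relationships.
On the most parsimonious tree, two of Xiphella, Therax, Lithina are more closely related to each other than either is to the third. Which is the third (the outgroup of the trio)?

Lithina

The outgroup has state '0' for every character, so '1' is the derived state throughout.
I: derived state '1' in Acroella only — an autapomorphy, so it tells us nothing about relationships among taxa.
II: derived state '1' in Acroella and Xiphella only — synapomorphy for {Acroella, Xiphella}.
III (derived state '1') is shared by Acroella, Xiphella, and Zygaria — a synapomorphy uniting that clade.
Only Acroella, Therax, Xiphella, and Zygaria show the derived state '1' for IV, supporting them as a clade.
Most parsimonious ingroup topology: ((((Xiphella,Acroella),Zygaria),Therax),Lithina).
Therax and Xiphella share a more recent common ancestor with each other than either does with Lithina, so Lithina is the least closely related of the three.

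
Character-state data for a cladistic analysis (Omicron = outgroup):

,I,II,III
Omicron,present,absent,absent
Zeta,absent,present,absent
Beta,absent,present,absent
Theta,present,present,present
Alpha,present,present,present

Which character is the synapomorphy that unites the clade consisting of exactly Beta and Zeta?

Character polarity is set by the outgroup: the derived state is whichever differs from the outgroup's state, so for I the derived state is 'absent', and for the remaining characters it is 'present'.
I: derived state 'absent' in Beta and Zeta only — synapomorphy for {Beta, Zeta}.
All ingroup taxa share the derived state 'present' for II; it defines the ingroup but does not resolve relationships within it.
III: derived state 'present' in Alpha and Theta only — synapomorphy for {Alpha, Theta}.
Most parsimonious ingroup topology: ((Zeta,Beta),(Theta,Alpha)).
The clade {Beta, Zeta} is supported by I: its derived state 'absent' occurs in exactly those taxa and in no other taxon (including the outgroup).

I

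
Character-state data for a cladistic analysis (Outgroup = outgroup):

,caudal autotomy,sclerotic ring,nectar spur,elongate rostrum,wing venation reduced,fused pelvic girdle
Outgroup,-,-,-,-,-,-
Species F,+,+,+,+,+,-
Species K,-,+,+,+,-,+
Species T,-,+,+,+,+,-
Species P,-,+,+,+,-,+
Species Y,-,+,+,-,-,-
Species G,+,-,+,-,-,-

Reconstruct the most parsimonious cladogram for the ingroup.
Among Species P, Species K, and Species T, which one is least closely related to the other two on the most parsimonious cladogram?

Species T

The outgroup has state '-' for every character, so '+' is the derived state throughout.
caudal autotomy groups Species F and Species G, which is incompatible with the clades supported by the remaining characters; treating it as convergent (homoplasy) costs fewer steps than any alternative tree.
sclerotic ring: derived state '+' in Species F, Species K, Species P, Species T, and Species Y only — synapomorphy for {Species F, Species K, Species P, Species T, Species Y}.
All ingroup taxa share the derived state '+' for nectar spur; it defines the ingroup but does not resolve relationships within it.
elongate rostrum (derived state '+') is shared by Species F, Species K, Species P, and Species T — a synapomorphy uniting that clade.
Only Species F and Species T show the derived state '+' for wing venation reduced, supporting them as a clade.
fused pelvic girdle: derived state '+' in Species K and Species P only — synapomorphy for {Species K, Species P}.
Most parsimonious ingroup topology: (Species G,(((Species T,Species F),(Species K,Species P)),Species Y)).
Species P and Species K share a more recent common ancestor with each other than either does with Species T, so Species T is the least closely related of the three.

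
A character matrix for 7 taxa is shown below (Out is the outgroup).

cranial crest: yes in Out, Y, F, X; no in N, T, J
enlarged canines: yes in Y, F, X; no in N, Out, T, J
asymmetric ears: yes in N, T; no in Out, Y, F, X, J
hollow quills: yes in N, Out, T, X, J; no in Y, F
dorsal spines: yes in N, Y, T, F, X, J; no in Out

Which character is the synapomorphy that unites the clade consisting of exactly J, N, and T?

cranial crest

Character polarity is set by the outgroup: the derived state is whichever differs from the outgroup's state, so for cranial crest, hollow quills the derived state is 'no', and for the remaining characters it is 'yes'.
Only J, N, and T show the derived state 'no' for cranial crest, supporting them as a clade.
Only F, X, and Y show the derived state 'yes' for enlarged canines, supporting them as a clade.
Only N and T show the derived state 'yes' for asymmetric ears, supporting them as a clade.
Only F and Y show the derived state 'no' for hollow quills, supporting them as a clade.
dorsal spines (derived state 'yes') is shared by all ingroup taxa — unites the whole ingroup.
Most parsimonious ingroup topology: (((N,T),J),((Y,F),X)).
The clade {J, N, T} is supported by cranial crest: its derived state 'no' occurs in exactly those taxa and in no other taxon (including the outgroup).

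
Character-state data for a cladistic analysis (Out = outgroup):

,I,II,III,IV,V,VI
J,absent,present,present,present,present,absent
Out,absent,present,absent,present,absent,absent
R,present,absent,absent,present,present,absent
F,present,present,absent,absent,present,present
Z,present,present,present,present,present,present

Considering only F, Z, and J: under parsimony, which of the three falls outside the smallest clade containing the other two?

Character polarity is set by the outgroup: the derived state is whichever differs from the outgroup's state, so for II, IV the derived state is 'absent', and for the remaining characters it is 'present'.
Only F, R, and Z show the derived state 'present' for I, supporting them as a clade.
II (derived state 'absent') is unique to R (autapomorphy; uninformative for grouping).
III (state 'present') occurs in J and Z but conflicts with the nesting implied by the other characters — most parsimoniously interpreted as homoplasy.
IV (derived state 'absent') is unique to F (autapomorphy; uninformative for grouping).
V (derived state 'present') is shared by all ingroup taxa — unites the whole ingroup.
Only F and Z show the derived state 'present' for VI, supporting them as a clade.
Most parsimonious ingroup topology: (J,(R,(F,Z))).
Z and F share a more recent common ancestor with each other than either does with J, so J is the least closely related of the three.

J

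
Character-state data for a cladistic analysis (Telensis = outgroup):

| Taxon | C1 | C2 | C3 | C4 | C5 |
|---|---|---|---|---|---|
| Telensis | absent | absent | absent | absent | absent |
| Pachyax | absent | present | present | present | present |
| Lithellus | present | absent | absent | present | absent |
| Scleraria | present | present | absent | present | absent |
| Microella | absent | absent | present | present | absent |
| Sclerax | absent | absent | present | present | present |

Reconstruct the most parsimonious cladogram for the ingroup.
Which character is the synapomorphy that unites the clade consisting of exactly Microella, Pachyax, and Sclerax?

The outgroup has state 'absent' for every character, so 'present' is the derived state throughout.
Only Lithellus and Scleraria show the derived state 'present' for C1, supporting them as a clade.
C2 groups Pachyax and Scleraria, which is incompatible with the clades supported by the remaining characters; treating it as convergent (homoplasy) costs fewer steps than any alternative tree.
Only Microella, Pachyax, and Sclerax show the derived state 'present' for C3, supporting them as a clade.
C4 (derived state 'present') is shared by all ingroup taxa — unites the whole ingroup.
C5: derived state 'present' in Pachyax and Sclerax only — synapomorphy for {Pachyax, Sclerax}.
Most parsimonious ingroup topology: (((Pachyax,Sclerax),Microella),(Lithellus,Scleraria)).
The clade {Microella, Pachyax, Sclerax} is supported by C3: its derived state 'present' occurs in exactly those taxa and in no other taxon (including the outgroup).

C3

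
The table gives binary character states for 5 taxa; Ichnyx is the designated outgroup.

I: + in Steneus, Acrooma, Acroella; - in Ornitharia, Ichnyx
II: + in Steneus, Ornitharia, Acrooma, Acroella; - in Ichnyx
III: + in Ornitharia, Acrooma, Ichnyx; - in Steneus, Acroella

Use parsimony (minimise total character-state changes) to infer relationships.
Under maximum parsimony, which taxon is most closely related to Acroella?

Character polarity is set by the outgroup: the derived state is whichever differs from the outgroup's state, so for III the derived state is '-', and for the remaining characters it is '+'.
Only Acroella, Acrooma, and Steneus show the derived state '+' for I, supporting them as a clade.
All ingroup taxa share the derived state '+' for II; it defines the ingroup but does not resolve relationships within it.
Only Acroella and Steneus show the derived state '-' for III, supporting them as a clade.
Most parsimonious ingroup topology: (((Acroella,Steneus),Acrooma),Ornitharia).
Acroella and Steneus form a cherry on this tree, so they are sister taxa.

Steneus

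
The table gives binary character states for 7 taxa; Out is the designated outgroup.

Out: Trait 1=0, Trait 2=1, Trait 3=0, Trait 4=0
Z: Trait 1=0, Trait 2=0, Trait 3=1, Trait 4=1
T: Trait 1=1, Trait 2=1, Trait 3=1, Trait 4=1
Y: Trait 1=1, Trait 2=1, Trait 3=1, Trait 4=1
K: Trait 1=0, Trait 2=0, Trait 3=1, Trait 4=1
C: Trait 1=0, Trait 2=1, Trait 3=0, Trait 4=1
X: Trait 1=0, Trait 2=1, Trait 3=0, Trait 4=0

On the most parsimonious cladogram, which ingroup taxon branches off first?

Character polarity is set by the outgroup: the derived state is whichever differs from the outgroup's state, so for Trait 2 the derived state is '0', and for the remaining characters it is '1'.
Trait 1: derived state '1' in T and Y only — synapomorphy for {T, Y}.
Trait 2: derived state '0' in K and Z only — synapomorphy for {K, Z}.
Trait 3 (derived state '1') is shared by K, T, Y, and Z — a synapomorphy uniting that clade.
Trait 4 (derived state '1') is shared by C, K, T, Y, and Z — a synapomorphy uniting that clade.
Most parsimonious ingroup topology: ((((Z,K),(T,Y)),C),X).
X is sister to the clade containing all other ingroup taxa, so it is the earliest-diverging (most basal) ingroup lineage.

X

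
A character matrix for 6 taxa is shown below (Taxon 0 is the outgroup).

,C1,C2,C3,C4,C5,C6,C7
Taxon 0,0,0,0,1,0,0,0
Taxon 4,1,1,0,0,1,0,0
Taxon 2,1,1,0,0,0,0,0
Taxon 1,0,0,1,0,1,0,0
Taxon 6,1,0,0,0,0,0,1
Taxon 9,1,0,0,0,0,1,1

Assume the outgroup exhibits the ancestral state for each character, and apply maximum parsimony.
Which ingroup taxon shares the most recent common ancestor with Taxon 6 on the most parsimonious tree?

Taxon 9

Character polarity is set by the outgroup: the derived state is whichever differs from the outgroup's state, so for C4 the derived state is '0', and for the remaining characters it is '1'.
Only Taxon 2, Taxon 4, Taxon 6, and Taxon 9 show the derived state '1' for C1, supporting them as a clade.
Only Taxon 2 and Taxon 4 show the derived state '1' for C2, supporting them as a clade.
C3: derived state '1' in Taxon 1 only — an autapomorphy, so it tells us nothing about relationships among taxa.
C4 (derived state '0') is shared by all ingroup taxa — unites the whole ingroup.
C5 (state '1') occurs in Taxon 1 and Taxon 4 but conflicts with the nesting implied by the other characters — most parsimoniously interpreted as homoplasy.
C6: derived state '1' in Taxon 9 only — an autapomorphy, so it tells us nothing about relationships among taxa.
C7 (derived state '1') is shared by Taxon 6 and Taxon 9 — a synapomorphy uniting that clade.
Most parsimonious ingroup topology: (((Taxon 4,Taxon 2),(Taxon 6,Taxon 9)),Taxon 1).
Taxon 6 and Taxon 9 form a cherry on this tree, so they are sister taxa.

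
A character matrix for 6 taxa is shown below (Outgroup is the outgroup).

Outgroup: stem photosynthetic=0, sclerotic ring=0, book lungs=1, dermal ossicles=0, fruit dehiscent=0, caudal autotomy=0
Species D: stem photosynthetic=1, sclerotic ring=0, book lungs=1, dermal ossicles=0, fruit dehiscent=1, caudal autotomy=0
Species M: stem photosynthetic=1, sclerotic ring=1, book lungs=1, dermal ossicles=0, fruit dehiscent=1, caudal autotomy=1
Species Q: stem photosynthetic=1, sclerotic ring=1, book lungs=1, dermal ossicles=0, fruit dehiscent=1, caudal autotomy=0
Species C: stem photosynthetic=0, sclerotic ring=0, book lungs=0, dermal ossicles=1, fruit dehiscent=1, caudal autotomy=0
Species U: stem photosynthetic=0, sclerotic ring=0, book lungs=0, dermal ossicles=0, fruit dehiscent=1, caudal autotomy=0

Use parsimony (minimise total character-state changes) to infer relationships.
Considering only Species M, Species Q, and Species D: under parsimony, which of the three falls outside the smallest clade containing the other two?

Character polarity is set by the outgroup: the derived state is whichever differs from the outgroup's state, so for book lungs the derived state is '0', and for the remaining characters it is '1'.
Only Species D, Species M, and Species Q show the derived state '1' for stem photosynthetic, supporting them as a clade.
sclerotic ring: derived state '1' in Species M and Species Q only — synapomorphy for {Species M, Species Q}.
book lungs (derived state '0') is shared by Species C and Species U — a synapomorphy uniting that clade.
dermal ossicles: derived state '1' in Species C only — an autapomorphy, so it tells us nothing about relationships among taxa.
All ingroup taxa share the derived state '1' for fruit dehiscent; it defines the ingroup but does not resolve relationships within it.
caudal autotomy (derived state '1') is unique to Species M (autapomorphy; uninformative for grouping).
Most parsimonious ingroup topology: ((Species D,(Species M,Species Q)),(Species C,Species U)).
Species Q and Species M share a more recent common ancestor with each other than either does with Species D, so Species D is the least closely related of the three.

Species D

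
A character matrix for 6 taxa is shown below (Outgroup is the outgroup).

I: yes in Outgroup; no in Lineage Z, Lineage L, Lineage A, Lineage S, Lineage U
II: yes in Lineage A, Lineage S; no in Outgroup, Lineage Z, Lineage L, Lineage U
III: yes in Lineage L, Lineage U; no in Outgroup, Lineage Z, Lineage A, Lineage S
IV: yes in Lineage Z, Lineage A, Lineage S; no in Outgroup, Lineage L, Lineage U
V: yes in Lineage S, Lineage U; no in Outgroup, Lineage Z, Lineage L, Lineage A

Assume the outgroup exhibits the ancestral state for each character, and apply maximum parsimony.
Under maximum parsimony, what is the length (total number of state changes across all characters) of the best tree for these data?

6

Character polarity is set by the outgroup: the derived state is whichever differs from the outgroup's state, so for I the derived state is 'no', and for the remaining characters it is 'yes'.
All ingroup taxa share the derived state 'no' for I; it defines the ingroup but does not resolve relationships within it.
II (derived state 'yes') is shared by Lineage A and Lineage S — a synapomorphy uniting that clade.
III: derived state 'yes' in Lineage L and Lineage U only — synapomorphy for {Lineage L, Lineage U}.
IV (derived state 'yes') is shared by Lineage A, Lineage S, and Lineage Z — a synapomorphy uniting that clade.
V groups Lineage S and Lineage U, which is incompatible with the clades supported by the remaining characters; treating it as convergent (homoplasy) costs fewer steps than any alternative tree.
Most parsimonious ingroup topology: ((Lineage Z,(Lineage A,Lineage S)),(Lineage L,Lineage U)).
Changes per character on this tree: I: 1; II: 1; III: 1; IV: 1; V: 2.
Total = 6.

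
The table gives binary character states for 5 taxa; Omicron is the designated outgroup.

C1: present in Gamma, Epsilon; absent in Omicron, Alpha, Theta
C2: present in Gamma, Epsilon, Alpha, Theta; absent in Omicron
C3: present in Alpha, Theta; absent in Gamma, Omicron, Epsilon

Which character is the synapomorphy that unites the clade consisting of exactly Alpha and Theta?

C3

The outgroup has state 'absent' for every character, so 'present' is the derived state throughout.
C1: derived state 'present' in Epsilon and Gamma only — synapomorphy for {Epsilon, Gamma}.
All ingroup taxa share the derived state 'present' for C2; it defines the ingroup but does not resolve relationships within it.
C3 (derived state 'present') is shared by Alpha and Theta — a synapomorphy uniting that clade.
Most parsimonious ingroup topology: ((Epsilon,Gamma),(Alpha,Theta)).
The clade {Alpha, Theta} is supported by C3: its derived state 'present' occurs in exactly those taxa and in no other taxon (including the outgroup).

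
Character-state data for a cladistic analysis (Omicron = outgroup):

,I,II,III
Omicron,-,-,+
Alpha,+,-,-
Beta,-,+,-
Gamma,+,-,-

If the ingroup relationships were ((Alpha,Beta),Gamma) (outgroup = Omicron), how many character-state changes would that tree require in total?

4

Map each character onto ((Alpha,Beta),Gamma) (rooted by Omicron) and count the minimum state changes it requires (Fitch parsimony):
I: 2; II: 1; III: 1.
Total tree length = 4.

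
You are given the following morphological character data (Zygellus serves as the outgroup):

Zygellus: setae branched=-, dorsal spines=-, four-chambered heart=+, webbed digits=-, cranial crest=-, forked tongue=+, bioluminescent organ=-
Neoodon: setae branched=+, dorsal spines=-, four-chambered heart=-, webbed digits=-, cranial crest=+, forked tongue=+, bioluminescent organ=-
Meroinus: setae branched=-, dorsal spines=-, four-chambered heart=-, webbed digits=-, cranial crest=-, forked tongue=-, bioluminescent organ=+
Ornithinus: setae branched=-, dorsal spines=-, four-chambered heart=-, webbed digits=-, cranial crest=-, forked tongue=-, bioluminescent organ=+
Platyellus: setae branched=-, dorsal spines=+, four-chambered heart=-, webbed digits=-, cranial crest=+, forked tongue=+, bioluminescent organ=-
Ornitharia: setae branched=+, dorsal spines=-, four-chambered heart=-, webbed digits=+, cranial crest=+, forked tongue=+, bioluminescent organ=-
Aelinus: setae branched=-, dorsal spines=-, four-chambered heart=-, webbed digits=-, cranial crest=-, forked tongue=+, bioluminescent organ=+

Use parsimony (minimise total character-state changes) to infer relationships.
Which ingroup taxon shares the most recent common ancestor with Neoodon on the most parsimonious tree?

Character polarity is set by the outgroup: the derived state is whichever differs from the outgroup's state, so for four-chambered heart, forked tongue the derived state is '-', and for the remaining characters it is '+'.
setae branched (derived state '+') is shared by Neoodon and Ornitharia — a synapomorphy uniting that clade.
dorsal spines: derived state '+' in Platyellus only — an autapomorphy, so it tells us nothing about relationships among taxa.
All ingroup taxa share the derived state '-' for four-chambered heart; it defines the ingroup but does not resolve relationships within it.
webbed digits: derived state '+' in Ornitharia only — an autapomorphy, so it tells us nothing about relationships among taxa.
Only Neoodon, Ornitharia, and Platyellus show the derived state '+' for cranial crest, supporting them as a clade.
forked tongue (derived state '-') is shared by Meroinus and Ornithinus — a synapomorphy uniting that clade.
Only Aelinus, Meroinus, and Ornithinus show the derived state '+' for bioluminescent organ, supporting them as a clade.
Most parsimonious ingroup topology: (((Neoodon,Ornitharia),Platyellus),((Meroinus,Ornithinus),Aelinus)).
Neoodon and Ornitharia form a cherry on this tree, so they are sister taxa.

Ornitharia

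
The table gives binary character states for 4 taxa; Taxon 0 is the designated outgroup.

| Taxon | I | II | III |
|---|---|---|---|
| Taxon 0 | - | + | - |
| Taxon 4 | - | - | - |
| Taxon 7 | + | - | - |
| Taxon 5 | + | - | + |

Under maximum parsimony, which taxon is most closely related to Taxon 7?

Taxon 5

Character polarity is set by the outgroup: the derived state is whichever differs from the outgroup's state, so for II the derived state is '-', and for the remaining characters it is '+'.
I (derived state '+') is shared by Taxon 5 and Taxon 7 — a synapomorphy uniting that clade.
II (derived state '-') is shared by all ingroup taxa — unites the whole ingroup.
III: derived state '+' in Taxon 5 only — an autapomorphy, so it tells us nothing about relationships among taxa.
Most parsimonious ingroup topology: (Taxon 4,(Taxon 7,Taxon 5)).
Taxon 7 and Taxon 5 form a cherry on this tree, so they are sister taxa.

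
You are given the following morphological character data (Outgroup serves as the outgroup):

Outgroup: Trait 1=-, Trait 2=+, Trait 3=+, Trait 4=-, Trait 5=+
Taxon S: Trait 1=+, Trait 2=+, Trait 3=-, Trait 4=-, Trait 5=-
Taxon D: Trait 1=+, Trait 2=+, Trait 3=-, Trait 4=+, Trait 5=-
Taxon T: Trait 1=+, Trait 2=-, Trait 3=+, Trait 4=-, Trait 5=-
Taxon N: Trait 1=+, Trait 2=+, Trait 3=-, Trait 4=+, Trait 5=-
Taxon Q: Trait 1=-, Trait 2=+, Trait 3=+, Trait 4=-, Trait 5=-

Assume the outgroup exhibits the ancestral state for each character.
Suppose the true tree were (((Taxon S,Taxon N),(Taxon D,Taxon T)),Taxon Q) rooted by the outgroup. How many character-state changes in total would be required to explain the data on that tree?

Map each character onto (((Taxon S,Taxon N),(Taxon D,Taxon T)),Taxon Q) (rooted by Outgroup) and count the minimum state changes it requires (Fitch parsimony):
Trait 1: 1; Trait 2: 1; Trait 3: 2; Trait 4: 2; Trait 5: 1.
Total tree length = 7.

7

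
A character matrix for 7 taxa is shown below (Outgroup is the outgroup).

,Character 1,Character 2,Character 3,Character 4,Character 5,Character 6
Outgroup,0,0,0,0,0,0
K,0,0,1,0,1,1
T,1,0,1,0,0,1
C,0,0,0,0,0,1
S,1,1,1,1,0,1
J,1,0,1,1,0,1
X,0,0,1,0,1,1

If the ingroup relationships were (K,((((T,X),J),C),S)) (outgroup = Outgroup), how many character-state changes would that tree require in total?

11

Map each character onto (K,((((T,X),J),C),S)) (rooted by Outgroup) and count the minimum state changes it requires (Fitch parsimony):
Character 1: 3; Character 2: 1; Character 3: 2; Character 4: 2; Character 5: 2; Character 6: 1.
Total tree length = 11.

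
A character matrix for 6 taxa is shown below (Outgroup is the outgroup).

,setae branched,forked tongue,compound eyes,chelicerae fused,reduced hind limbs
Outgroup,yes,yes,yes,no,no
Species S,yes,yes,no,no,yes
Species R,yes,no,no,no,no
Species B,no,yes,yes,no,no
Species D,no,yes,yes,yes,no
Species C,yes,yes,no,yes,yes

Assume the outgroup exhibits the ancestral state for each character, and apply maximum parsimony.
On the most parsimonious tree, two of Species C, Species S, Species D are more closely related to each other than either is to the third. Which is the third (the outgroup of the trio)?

Character polarity is set by the outgroup: the derived state is whichever differs from the outgroup's state, so for setae branched, forked tongue, compound eyes the derived state is 'no', and for the remaining characters it is 'yes'.
Only Species B and Species D show the derived state 'no' for setae branched, supporting them as a clade.
forked tongue (derived state 'no') is unique to Species R (autapomorphy; uninformative for grouping).
compound eyes: derived state 'no' in Species C, Species R, and Species S only — synapomorphy for {Species C, Species R, Species S}.
chelicerae fused (state 'yes') occurs in Species C and Species D but conflicts with the nesting implied by the other characters — most parsimoniously interpreted as homoplasy.
reduced hind limbs: derived state 'yes' in Species C and Species S only — synapomorphy for {Species C, Species S}.
Most parsimonious ingroup topology: (((Species S,Species C),Species R),(Species B,Species D)).
Species C and Species S share a more recent common ancestor with each other than either does with Species D, so Species D is the least closely related of the three.

Species D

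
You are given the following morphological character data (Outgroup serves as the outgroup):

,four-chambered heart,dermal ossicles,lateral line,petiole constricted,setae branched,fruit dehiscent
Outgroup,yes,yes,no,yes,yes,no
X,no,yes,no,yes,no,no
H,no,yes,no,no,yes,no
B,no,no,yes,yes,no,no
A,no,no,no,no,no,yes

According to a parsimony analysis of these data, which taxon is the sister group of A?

B

Character polarity is set by the outgroup: the derived state is whichever differs from the outgroup's state, so for four-chambered heart, dermal ossicles, petiole constricted, setae branched the derived state is 'no', and for the remaining characters it is 'yes'.
All ingroup taxa share the derived state 'no' for four-chambered heart; it defines the ingroup but does not resolve relationships within it.
dermal ossicles: derived state 'no' in A and B only — synapomorphy for {A, B}.
lateral line: derived state 'yes' in B only — an autapomorphy, so it tells us nothing about relationships among taxa.
petiole constricted groups A and H, which is incompatible with the clades supported by the remaining characters; treating it as convergent (homoplasy) costs fewer steps than any alternative tree.
setae branched (derived state 'no') is shared by A, B, and X — a synapomorphy uniting that clade.
fruit dehiscent: derived state 'yes' in A only — an autapomorphy, so it tells us nothing about relationships among taxa.
Most parsimonious ingroup topology: ((X,(B,A)),H).
A and B form a cherry on this tree, so they are sister taxa.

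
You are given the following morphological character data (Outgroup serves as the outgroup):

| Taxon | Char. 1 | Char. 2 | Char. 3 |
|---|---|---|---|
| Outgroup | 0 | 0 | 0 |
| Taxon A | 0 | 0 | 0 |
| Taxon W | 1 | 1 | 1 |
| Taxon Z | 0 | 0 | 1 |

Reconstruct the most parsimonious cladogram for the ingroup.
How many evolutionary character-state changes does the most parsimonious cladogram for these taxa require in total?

3

The outgroup has state '0' for every character, so '1' is the derived state throughout.
Char. 1: derived state '1' in Taxon W only — an autapomorphy, so it tells us nothing about relationships among taxa.
Char. 2: derived state '1' in Taxon W only — an autapomorphy, so it tells us nothing about relationships among taxa.
Char. 3: derived state '1' in Taxon W and Taxon Z only — synapomorphy for {Taxon W, Taxon Z}.
Most parsimonious ingroup topology: (Taxon A,(Taxon W,Taxon Z)).
Changes per character on this tree: Char. 1: 1; Char. 2: 1; Char. 3: 1.
Total = 3.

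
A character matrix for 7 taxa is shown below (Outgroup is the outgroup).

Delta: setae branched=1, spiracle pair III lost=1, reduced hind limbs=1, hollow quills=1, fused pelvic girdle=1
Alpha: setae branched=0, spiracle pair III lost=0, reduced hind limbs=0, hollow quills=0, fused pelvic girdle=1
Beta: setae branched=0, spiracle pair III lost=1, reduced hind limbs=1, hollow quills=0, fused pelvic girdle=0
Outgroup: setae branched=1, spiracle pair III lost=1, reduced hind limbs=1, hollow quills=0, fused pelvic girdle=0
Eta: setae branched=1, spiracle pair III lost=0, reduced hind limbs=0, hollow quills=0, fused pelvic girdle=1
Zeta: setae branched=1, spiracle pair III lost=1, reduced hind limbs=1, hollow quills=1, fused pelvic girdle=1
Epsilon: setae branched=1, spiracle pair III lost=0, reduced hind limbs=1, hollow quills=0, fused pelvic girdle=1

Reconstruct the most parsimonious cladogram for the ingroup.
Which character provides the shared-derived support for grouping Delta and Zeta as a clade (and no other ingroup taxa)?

Character polarity is set by the outgroup: the derived state is whichever differs from the outgroup's state, so for setae branched, spiracle pair III lost, reduced hind limbs the derived state is '0', and for the remaining characters it is '1'.
setae branched groups Alpha and Beta, which is incompatible with the clades supported by the remaining characters; treating it as convergent (homoplasy) costs fewer steps than any alternative tree.
spiracle pair III lost (derived state '0') is shared by Alpha, Epsilon, and Eta — a synapomorphy uniting that clade.
reduced hind limbs (derived state '0') is shared by Alpha and Eta — a synapomorphy uniting that clade.
hollow quills: derived state '1' in Delta and Zeta only — synapomorphy for {Delta, Zeta}.
fused pelvic girdle: derived state '1' in Alpha, Delta, Epsilon, Eta, and Zeta only — synapomorphy for {Alpha, Delta, Epsilon, Eta, Zeta}.
Most parsimonious ingroup topology: (Beta,((Epsilon,(Alpha,Eta)),(Zeta,Delta))).
The clade {Delta, Zeta} is supported by hollow quills: its derived state '1' occurs in exactly those taxa and in no other taxon (including the outgroup).

hollow quills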